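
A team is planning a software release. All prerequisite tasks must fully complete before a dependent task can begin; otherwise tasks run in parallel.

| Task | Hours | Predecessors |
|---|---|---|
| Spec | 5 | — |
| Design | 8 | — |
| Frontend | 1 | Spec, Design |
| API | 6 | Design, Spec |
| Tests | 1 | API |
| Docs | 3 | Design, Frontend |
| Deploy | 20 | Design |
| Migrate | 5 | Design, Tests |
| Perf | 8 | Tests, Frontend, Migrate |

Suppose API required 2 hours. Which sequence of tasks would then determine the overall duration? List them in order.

Design, Deploy

Baseline: Design→API→Tests→Migrate→Perf = 8+6+1+5+8 = 28 → 28 hours.
Since API is critical, the -4 change carries straight to that chain (now 24 hours).
Now Design→Deploy = 8+20 = 28 is longest, so the finish becomes 28 hours.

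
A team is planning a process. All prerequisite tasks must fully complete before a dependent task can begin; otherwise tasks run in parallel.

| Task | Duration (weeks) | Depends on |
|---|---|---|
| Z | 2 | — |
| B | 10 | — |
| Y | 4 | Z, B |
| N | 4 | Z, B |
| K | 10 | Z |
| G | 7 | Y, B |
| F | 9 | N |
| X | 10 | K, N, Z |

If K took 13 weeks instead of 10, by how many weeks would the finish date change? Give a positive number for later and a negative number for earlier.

Actual critical path: B→N→X = 10+4+10 = 24 ⇒ 24 weeks.
The longest path through K is only 22 weeks, so K has float 2.
Now Z→K→X = 2+13+10 = 25 is longest, so the finish becomes 25 weeks.
Change in finish: 25 − 24 = +1 weeks.

1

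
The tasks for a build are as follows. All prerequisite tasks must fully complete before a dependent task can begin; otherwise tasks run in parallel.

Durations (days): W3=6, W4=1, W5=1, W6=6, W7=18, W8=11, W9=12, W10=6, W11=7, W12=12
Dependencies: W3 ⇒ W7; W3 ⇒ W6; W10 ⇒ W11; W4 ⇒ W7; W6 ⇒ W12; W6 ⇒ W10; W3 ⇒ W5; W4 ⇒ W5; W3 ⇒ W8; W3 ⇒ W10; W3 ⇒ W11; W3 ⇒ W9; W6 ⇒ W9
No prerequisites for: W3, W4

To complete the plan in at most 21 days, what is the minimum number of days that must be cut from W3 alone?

4

Current finish: 25 days; target: 21.
W3 is on every critical path, so each day cut from W3 cuts the finish by one (this holds down to a finish of 20).
Need 25 − 21 = 4 days off W3 → W3 becomes 2 days, finish becomes 21.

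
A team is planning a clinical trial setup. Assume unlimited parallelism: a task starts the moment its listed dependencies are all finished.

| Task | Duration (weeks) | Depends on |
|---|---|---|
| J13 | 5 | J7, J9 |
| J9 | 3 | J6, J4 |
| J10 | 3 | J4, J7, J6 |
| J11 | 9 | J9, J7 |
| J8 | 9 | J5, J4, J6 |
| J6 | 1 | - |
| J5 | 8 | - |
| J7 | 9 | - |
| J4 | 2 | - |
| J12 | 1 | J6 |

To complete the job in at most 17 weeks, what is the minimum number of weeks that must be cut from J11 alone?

Current finish: 18 weeks; target: 17.
J11 is on every critical path, so each week cut from J11 cuts the finish by one (this holds down to a finish of 17).
Need 18 − 17 = 1 week off J11 → J11 becomes 8 weeks, finish becomes 17.

1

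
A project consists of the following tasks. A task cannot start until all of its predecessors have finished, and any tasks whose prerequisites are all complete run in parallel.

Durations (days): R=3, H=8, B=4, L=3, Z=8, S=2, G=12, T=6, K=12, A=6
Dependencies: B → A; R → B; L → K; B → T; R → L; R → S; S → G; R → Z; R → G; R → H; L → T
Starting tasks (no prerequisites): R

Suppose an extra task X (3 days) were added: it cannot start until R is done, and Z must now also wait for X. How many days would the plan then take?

18

Originally the plan takes 18 days.
With X inserted, Z now waits for max(R, X).
New critical path: R→L→K = 3+3+12 = 18 ⇒ 18 days.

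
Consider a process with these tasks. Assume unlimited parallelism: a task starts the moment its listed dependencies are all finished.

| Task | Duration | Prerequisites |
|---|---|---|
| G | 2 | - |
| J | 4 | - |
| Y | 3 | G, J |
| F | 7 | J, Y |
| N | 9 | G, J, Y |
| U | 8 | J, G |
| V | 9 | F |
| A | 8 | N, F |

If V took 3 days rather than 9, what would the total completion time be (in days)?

Critical path before the change: J→Y→N→A = 4+3+9+8 = 24 giving 24 days.
The longest path through V is only 23 days, so V has float 1.
That remains the longest chain; total 24 days.

24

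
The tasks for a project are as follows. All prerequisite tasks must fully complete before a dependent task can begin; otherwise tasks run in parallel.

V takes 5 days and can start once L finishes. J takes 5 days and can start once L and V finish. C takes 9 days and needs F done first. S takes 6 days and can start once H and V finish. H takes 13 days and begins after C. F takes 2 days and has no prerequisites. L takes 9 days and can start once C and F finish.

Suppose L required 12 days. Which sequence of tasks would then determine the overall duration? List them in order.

The binding path is F→C→L→V→S = 2+9+9+5+6 = 31; finish at 31 days.
L lies on that path, so at 12 days the path becomes 34 days.
No other chain overtakes it, so the finish is 34 days.

F, C, L, V, S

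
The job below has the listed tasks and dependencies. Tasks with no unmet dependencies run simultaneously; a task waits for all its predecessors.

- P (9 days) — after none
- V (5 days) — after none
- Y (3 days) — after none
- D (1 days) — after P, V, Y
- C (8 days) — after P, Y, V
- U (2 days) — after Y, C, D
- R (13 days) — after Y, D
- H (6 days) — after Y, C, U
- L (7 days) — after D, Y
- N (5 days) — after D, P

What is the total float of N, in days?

Critical path: P→C→U→H = 9+8+2+6 = 25, so the finish is 25 days.
The longest chain containing N totals 15 days.
So N can slip 25 − 15 = 10 days.

10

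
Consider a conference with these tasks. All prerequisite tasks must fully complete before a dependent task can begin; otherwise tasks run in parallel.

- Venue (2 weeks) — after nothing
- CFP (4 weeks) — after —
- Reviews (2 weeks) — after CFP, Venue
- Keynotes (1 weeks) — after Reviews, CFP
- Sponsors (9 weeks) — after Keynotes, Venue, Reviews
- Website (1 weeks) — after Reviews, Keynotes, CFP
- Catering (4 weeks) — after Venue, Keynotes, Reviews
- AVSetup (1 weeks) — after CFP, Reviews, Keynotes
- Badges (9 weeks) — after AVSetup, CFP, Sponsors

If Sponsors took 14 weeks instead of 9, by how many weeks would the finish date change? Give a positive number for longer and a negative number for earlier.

5

As given, the longest chain is CFP→Reviews→Keynotes→Sponsors→Badges = 4+2+1+9+9 = 25, so the finish is 25 weeks.
Sponsors is on the critical path; changing it to 14 makes that path 30 weeks.
That remains the longest chain; total 30 weeks.
Change in finish: 30 − 25 = +5 weeks.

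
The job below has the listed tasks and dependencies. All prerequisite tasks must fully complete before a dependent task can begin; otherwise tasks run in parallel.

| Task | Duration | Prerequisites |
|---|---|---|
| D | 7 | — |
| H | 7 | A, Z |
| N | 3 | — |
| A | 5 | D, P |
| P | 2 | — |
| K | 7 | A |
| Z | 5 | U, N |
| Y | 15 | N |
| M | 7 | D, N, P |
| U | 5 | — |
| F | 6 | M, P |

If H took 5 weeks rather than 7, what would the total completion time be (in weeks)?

The binding path is D→M→F = 7+7+6 = 20; finish at 20 weeks.
H has 1 week of float (longest path through it is 19).
No other chain overtakes it, so the finish is 20 weeks.

20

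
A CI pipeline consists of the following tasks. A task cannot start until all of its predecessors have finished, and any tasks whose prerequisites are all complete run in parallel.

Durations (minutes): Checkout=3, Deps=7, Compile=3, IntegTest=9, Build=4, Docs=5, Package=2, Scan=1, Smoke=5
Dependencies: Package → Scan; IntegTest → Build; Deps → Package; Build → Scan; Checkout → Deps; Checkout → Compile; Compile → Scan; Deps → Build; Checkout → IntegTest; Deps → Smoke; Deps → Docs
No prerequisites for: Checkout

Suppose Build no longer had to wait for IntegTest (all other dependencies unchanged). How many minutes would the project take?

15

With the dependency in place, Checkout→IntegTest→Build→Scan = 3+9+4+1 = 17 sets the finish at 17 minutes.
Without IntegTest→Build, Build's earliest start moves from 12 to 10.
After: Checkout→Deps→Build→Scan = 3+7+4+1 = 15 → 15 minutes.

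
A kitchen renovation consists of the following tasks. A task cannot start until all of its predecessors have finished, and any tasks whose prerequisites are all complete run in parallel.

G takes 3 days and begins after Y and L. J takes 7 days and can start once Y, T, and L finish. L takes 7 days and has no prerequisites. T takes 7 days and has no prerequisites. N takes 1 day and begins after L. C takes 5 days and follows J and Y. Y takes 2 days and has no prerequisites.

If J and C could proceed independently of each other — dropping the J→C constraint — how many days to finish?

14

With the dependency in place, T→J→C = 7+7+5 = 19 sets the finish at 19 days.
Without J→C, C's earliest start moves from 14 to 2.
The longest chain is now T→J = 7+7 = 14, so the project takes 14 days.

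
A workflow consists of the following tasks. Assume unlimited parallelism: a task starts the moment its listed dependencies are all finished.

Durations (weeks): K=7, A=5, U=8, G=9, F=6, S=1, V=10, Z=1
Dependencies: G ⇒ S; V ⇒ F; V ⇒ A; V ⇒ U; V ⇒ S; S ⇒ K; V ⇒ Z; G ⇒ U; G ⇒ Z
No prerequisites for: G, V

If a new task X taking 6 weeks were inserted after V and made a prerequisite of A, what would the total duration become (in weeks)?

Originally the plan takes 18 weeks.
With X inserted, A now waits for max(V, X).
New critical path: V→X→A = 10+6+5 = 21 ⇒ 21 weeks.

21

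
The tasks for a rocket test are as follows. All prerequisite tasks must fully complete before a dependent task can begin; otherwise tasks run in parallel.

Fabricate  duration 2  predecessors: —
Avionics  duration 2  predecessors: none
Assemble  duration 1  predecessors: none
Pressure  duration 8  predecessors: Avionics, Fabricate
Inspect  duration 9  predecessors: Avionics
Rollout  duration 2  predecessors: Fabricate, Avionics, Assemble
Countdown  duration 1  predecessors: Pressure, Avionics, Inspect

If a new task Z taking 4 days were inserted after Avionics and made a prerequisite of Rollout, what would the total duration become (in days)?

Originally the schedule takes 12 days.
With Z inserted, Rollout now waits for max(Fabricate, Avionics, Assemble, Z).
New critical path: Avionics→Inspect→Countdown = 2+9+1 = 12 ⇒ 12 days.

12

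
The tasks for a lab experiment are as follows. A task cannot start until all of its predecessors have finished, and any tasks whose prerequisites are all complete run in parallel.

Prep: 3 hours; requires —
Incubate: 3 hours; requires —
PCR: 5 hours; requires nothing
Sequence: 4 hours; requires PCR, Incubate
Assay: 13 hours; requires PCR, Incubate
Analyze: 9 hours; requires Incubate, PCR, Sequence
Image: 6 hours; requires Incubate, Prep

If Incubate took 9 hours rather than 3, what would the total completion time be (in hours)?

22

As given, the longest chain is PCR→Sequence→Analyze = 5+4+9 = 18, so the finish is 18 hours.
The longest path through Incubate is only 16 hours, so Incubate has float 2.
Now Incubate→Sequence→Analyze = 9+4+9 = 22 is longest, so the finish becomes 22 hours.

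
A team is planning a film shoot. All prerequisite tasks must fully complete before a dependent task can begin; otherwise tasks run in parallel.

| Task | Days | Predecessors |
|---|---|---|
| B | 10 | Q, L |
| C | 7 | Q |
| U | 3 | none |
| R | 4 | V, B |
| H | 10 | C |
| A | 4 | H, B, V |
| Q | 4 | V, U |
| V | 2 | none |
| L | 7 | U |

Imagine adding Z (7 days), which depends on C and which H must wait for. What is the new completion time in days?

Originally the film shoot takes 28 days.
With Z inserted, H now waits for max(C, Z).
New critical path: U→Q→C→Z→H→A = 3+4+7+7+10+4 = 35 ⇒ 35 days.

35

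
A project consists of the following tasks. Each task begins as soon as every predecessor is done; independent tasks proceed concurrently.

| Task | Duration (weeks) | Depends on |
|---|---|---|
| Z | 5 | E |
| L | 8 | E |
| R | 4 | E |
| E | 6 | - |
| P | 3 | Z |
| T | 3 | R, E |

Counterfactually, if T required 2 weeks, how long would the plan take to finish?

14

The binding path is E→Z→P = 6+5+3 = 14; finish at 14 weeks.
T is off the critical path — its longest chain is 13 weeks, giving 1 of slack.
That remains the longest chain; total 14 weeks.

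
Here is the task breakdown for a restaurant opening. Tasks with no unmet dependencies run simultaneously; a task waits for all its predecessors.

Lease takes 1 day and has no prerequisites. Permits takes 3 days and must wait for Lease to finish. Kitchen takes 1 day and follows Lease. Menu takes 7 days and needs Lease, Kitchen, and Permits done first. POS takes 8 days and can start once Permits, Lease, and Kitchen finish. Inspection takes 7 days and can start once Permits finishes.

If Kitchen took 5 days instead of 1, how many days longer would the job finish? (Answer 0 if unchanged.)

As given, the longest chain is Lease→Permits→POS = 1+3+8 = 12, so the finish is 12 days.
The longest path through Kitchen is only 10 days, so Kitchen has float 2.
The binding chain switches to Lease→Kitchen→POS = 1+5+8 = 14; finish 14 days.
Change in finish: 14 − 12 = +2 days.

2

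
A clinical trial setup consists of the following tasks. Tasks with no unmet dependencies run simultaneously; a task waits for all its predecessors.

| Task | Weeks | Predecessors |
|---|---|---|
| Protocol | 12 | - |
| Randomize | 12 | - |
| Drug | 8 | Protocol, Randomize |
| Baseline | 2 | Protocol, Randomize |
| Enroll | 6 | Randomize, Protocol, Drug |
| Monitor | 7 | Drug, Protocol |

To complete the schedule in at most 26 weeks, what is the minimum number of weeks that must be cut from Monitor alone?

1

Current finish: 27 weeks; target: 26.
Monitor is on every critical path, so each week cut from Monitor cuts the finish by one (this holds down to a finish of 26).
Need 27 − 26 = 1 week off Monitor → Monitor becomes 6 weeks, finish becomes 26.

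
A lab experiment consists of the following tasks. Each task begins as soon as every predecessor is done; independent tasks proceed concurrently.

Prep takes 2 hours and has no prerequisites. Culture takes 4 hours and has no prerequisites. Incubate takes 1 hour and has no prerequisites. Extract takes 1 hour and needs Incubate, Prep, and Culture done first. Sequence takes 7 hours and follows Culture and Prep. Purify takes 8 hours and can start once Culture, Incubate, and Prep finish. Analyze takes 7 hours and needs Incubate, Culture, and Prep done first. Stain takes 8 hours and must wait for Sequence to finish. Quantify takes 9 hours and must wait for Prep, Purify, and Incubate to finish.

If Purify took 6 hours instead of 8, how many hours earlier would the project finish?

2

Baseline: Culture→Purify→Quantify = 4+8+9 = 21 → 21 hours.
Purify is on the critical path; changing it to 6 makes that path 19 hours.
Now Culture→Sequence→Stain = 4+7+8 = 19 is longest, so the finish becomes 19 hours.
Change in finish: 19 − 21 = -2 hours.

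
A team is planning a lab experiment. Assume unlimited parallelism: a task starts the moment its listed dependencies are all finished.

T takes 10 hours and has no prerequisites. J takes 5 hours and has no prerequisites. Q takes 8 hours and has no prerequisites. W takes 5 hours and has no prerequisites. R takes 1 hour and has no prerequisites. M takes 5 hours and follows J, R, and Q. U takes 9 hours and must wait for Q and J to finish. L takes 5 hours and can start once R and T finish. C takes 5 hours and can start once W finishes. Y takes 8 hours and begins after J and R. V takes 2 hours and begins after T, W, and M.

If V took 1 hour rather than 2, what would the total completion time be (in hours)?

17

Actual critical path: Q→U = 8+9 = 17 ⇒ 17 hours.
The longest path through V is only 15 hours, so V has float 2.
No other chain overtakes it, so the finish is 17 hours.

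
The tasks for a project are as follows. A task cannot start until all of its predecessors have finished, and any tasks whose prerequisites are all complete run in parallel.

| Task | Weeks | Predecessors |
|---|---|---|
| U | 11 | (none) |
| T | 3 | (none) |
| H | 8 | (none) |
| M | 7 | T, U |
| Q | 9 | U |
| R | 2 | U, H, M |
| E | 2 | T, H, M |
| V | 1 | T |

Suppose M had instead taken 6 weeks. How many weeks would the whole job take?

As given, the longest chain is U→M→R = 11+7+2 = 20, so the finish is 20 weeks.
M is on the critical path; changing it to 6 makes that path 19 weeks.
New critical path: U→Q = 11+9 = 20 ⇒ 20 weeks.

20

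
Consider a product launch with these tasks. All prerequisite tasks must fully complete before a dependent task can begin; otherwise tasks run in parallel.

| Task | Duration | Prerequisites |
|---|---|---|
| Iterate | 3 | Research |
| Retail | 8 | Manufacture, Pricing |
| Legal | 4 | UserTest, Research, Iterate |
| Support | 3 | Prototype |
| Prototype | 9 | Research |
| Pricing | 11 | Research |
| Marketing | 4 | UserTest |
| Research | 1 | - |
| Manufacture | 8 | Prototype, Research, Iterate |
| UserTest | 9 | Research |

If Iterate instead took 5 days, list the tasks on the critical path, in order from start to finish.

Research, Prototype, Manufacture, Retail

Baseline: Research→Prototype→Manufacture→Retail = 1+9+8+8 = 26 → 26 days.
Iterate is off the critical path — its longest chain is 20 days, giving 6 of slack.
No other chain overtakes it, so the finish is 26 days.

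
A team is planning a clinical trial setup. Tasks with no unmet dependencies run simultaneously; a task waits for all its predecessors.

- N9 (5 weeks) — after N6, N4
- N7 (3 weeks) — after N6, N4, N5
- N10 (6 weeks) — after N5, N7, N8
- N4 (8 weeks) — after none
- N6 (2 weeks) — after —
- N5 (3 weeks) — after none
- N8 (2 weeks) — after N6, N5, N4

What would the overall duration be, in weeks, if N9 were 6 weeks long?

As given, the longest chain is N4→N7→N10 = 8+3+6 = 17, so the finish is 17 weeks.
N9 has 4 weeks of float (longest path through it is 13).
The critical path is still N4→N7→N10; finish is now 17 weeks.

17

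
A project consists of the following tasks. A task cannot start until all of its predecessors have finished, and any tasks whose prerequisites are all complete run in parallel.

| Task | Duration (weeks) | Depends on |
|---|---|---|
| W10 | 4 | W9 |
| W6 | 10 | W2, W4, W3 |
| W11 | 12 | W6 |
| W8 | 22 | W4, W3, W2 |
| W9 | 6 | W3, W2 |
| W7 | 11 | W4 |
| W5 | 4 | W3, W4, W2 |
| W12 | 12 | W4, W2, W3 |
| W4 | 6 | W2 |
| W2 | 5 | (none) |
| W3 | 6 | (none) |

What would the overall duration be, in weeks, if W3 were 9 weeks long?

33

The binding path is W2→W4→W6→W11 = 5+6+10+12 = 33; finish at 33 weeks.
W3 is off the critical path — its longest chain is 28 weeks, giving 5 of slack.
No other chain overtakes it, so the finish is 33 weeks.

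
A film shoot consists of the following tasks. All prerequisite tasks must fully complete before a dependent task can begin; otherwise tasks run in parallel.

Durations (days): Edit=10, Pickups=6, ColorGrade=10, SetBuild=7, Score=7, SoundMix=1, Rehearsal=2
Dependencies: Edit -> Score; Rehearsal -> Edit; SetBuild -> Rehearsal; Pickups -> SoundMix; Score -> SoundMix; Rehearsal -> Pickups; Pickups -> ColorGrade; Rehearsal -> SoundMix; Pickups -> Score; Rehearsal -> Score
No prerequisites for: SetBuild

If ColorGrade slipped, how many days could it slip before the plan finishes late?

2

Critical path: SetBuild→Rehearsal→Edit→Score→SoundMix = 7+2+10+7+1 = 27, so the finish is 27 days.
The longest chain containing ColorGrade totals 25 days.
Float = 27 − 25 = 2.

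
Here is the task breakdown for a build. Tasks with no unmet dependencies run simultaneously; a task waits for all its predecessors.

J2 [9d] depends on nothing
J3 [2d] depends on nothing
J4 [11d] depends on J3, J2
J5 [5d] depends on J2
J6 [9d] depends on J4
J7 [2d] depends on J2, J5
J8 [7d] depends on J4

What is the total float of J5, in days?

The longest chain is J2→J4→J6 = 9+11+9 = 29; overall finish 29 days.
J5 finishes as early as 14 and must finish by 27.
Float = 29 − 16 = 13.

13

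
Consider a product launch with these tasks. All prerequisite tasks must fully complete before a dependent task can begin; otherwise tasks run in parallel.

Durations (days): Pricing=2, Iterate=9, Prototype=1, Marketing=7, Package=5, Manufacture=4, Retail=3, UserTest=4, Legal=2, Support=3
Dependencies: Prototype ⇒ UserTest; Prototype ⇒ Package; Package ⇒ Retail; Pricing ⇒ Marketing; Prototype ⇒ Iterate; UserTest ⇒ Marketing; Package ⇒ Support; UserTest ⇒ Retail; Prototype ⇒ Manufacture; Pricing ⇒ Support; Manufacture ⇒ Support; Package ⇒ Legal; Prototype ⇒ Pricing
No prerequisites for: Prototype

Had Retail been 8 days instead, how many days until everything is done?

14

Critical path before the change: Prototype→UserTest→Marketing = 1+4+7 = 12 giving 12 days.
Retail has 3 days of float (longest path through it is 9).
New critical path: Prototype→Package→Retail = 1+5+8 = 14 ⇒ 14 days.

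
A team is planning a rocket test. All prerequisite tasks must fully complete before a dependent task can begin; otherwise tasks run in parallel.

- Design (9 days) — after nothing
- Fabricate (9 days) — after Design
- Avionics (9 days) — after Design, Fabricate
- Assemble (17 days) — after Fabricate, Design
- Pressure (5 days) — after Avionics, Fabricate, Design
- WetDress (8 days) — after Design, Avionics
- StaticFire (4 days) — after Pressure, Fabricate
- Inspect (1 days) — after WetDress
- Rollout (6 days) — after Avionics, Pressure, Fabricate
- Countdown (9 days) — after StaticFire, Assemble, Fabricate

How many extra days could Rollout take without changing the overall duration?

Critical path: Design→Fabricate→Avionics→Pressure→StaticFire→Countdown = 9+9+9+5+4+9 = 45, so the finish is 45 days.
The longest chain containing Rollout totals 38 days.
Slack of Rollout = 39 − 32 = 7 days.

7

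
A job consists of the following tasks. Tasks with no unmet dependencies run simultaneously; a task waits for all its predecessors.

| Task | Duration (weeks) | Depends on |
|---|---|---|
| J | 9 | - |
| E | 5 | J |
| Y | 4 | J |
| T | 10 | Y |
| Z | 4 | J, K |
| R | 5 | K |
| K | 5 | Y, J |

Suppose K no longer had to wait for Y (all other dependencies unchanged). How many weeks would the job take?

With the dependency in place, J→Y→T = 9+4+10 = 23 sets the finish at 23 weeks.
Without Y→K, K's earliest start moves from 13 to 9.
After: J→Y→T = 9+4+10 = 23 → 23 weeks.

23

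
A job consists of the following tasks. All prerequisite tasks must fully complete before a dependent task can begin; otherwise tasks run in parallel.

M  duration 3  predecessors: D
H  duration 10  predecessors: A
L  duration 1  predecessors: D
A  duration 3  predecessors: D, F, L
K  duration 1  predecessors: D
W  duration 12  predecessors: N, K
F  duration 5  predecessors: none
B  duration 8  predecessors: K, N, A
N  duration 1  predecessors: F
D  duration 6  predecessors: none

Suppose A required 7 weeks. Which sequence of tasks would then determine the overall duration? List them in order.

D, L, A, H

The binding path is D→L→A→H = 6+1+3+10 = 20; finish at 20 weeks.
A lies on that path, so at 7 weeks the path becomes 24 weeks.
That remains the longest chain; total 24 weeks.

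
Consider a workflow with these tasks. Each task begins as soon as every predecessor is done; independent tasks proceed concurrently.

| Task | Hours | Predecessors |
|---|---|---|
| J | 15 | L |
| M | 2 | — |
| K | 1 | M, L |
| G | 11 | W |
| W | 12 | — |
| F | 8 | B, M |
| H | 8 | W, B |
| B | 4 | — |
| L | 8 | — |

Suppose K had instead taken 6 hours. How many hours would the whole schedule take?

As given, the longest chain is L→J = 8+15 = 23, so the finish is 23 hours.
The longest path through K is only 9 hours, so K has float 14.
That remains the longest chain; total 23 hours.

23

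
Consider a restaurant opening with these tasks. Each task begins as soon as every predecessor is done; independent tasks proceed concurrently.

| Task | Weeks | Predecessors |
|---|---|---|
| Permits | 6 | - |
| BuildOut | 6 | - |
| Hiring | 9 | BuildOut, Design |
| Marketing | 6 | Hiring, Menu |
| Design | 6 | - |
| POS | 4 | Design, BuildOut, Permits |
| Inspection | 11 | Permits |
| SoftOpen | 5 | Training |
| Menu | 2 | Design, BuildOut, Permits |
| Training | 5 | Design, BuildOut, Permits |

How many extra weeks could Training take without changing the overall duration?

The longest chain is Design→Hiring→Marketing = 6+9+6 = 21; overall finish 21 weeks.
Training finishes as early as 11 and must finish by 16.
Float = 21 − 16 = 5.

5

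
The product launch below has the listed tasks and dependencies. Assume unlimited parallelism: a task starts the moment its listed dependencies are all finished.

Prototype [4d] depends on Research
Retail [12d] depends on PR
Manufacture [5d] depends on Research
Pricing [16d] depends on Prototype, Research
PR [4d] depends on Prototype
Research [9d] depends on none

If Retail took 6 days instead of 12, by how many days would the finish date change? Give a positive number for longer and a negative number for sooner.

0

Actual critical path: Research→Prototype→PR→Retail = 9+4+4+12 = 29 ⇒ 29 days.
Retail is on the critical path; changing it to 6 makes that path 23 days.
The binding chain switches to Research→Prototype→Pricing = 9+4+16 = 29; finish 29 days.
Change in finish: 29 − 29 = +0 days.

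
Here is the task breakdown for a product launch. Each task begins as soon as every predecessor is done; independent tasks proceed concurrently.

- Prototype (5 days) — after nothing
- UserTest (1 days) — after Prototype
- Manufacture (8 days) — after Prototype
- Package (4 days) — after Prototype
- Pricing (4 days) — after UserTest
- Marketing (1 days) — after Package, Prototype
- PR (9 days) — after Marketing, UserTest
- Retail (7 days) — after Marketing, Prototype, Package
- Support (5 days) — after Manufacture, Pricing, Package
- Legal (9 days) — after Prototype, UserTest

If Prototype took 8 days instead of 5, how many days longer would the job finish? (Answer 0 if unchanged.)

The binding path is Prototype→Package→Marketing→PR = 5+4+1+9 = 19; finish at 19 days.
Prototype is on the critical path; changing it to 8 makes that path 22 days.
The critical path is still Prototype→Package→Marketing→PR; finish is now 22 days.
Change in finish: 22 − 19 = +3 days.

3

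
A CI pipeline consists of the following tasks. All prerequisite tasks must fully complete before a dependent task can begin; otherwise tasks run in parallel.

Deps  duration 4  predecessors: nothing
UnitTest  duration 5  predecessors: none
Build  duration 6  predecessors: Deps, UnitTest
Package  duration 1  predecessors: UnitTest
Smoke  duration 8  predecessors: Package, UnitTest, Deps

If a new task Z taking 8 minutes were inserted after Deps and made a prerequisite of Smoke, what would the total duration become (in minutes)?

20

Originally the CI pipeline takes 14 minutes.
With Z inserted, Smoke now waits for max(Package, UnitTest, Deps, Z).
New critical path: Deps→Z→Smoke = 4+8+8 = 20 ⇒ 20 minutes.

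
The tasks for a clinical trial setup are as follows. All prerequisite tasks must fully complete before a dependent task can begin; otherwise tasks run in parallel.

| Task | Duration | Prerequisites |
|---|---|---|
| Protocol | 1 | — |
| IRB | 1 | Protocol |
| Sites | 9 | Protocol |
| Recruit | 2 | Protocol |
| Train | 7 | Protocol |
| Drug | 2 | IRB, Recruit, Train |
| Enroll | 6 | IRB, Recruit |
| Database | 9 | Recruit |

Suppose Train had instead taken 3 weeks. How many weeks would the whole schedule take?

12

The binding path is Protocol→Recruit→Database = 1+2+9 = 12; finish at 12 weeks.
Train has 2 weeks of float (longest path through it is 10).
The critical path is still Protocol→Recruit→Database; finish is now 12 weeks.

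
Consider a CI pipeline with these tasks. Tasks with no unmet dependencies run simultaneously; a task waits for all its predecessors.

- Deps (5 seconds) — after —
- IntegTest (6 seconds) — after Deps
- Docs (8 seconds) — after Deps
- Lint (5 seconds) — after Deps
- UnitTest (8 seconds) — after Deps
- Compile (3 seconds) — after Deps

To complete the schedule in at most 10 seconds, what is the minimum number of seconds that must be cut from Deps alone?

Current finish: 13 seconds; target: 10.
Deps is on every critical path, so each second cut from Deps cuts the finish by one (this holds down to a finish of 9).
Need 13 − 10 = 3 seconds off Deps → Deps becomes 2 seconds, finish becomes 10.

3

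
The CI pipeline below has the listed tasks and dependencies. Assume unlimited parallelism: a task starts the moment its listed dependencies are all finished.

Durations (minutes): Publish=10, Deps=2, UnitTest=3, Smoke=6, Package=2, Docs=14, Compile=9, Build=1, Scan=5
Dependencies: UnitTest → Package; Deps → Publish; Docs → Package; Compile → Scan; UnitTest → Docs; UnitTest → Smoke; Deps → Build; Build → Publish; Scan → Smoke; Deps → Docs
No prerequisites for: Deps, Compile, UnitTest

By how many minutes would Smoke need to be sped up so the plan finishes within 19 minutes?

Current finish: 20 minutes; target: 19.
Smoke is on every critical path, so each minute cut from Smoke cuts the finish by one (this holds down to a finish of 19).
Need 20 − 19 = 1 minute off Smoke → Smoke becomes 5 minutes, finish becomes 19.

1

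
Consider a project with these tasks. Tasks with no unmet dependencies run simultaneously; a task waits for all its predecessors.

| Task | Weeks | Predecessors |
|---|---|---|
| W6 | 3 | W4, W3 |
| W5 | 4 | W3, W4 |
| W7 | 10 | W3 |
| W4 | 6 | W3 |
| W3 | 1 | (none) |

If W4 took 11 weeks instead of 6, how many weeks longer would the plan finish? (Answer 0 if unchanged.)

5

Actual critical path: W3→W4→W5 = 1+6+4 = 11 ⇒ 11 weeks.
Since W4 is critical, the +5 change carries straight to that chain (now 16 weeks).
No other chain overtakes it, so the finish is 16 weeks.
Change in finish: 16 − 11 = +5 weeks.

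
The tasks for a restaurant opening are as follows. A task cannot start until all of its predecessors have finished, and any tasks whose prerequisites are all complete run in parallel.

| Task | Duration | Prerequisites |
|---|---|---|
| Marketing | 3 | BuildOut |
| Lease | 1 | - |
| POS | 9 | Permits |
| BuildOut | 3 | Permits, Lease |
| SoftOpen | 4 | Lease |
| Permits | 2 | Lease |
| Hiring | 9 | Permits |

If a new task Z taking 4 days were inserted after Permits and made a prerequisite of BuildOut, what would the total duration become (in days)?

13

Originally the job takes 12 days.
With Z inserted, BuildOut now waits for max(Permits, Lease, Z).
New critical path: Lease→Permits→Z→BuildOut→Marketing = 1+2+4+3+3 = 13 ⇒ 13 days.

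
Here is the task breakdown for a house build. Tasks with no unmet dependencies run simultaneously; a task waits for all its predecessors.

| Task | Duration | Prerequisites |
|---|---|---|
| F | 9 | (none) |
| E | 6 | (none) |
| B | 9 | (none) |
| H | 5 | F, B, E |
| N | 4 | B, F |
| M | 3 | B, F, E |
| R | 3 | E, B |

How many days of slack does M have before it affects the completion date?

2

Critical path: F→H = 9+5 = 14, so the finish is 14 days.
M finishes as early as 12 and must finish by 14.
Slack of M = 11 − 9 = 2 days.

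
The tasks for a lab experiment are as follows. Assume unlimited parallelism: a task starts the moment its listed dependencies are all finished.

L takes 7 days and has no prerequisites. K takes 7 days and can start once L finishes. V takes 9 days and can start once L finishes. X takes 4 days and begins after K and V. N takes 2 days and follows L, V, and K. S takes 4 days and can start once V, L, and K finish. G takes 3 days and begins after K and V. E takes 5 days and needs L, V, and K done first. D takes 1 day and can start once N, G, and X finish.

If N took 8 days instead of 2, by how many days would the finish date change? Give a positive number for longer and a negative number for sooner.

4

Critical path before the change: L→V→X→D = 7+9+4+1 = 21 giving 21 days.
N has 2 days of float (longest path through it is 19).
New critical path: L→V→N→D = 7+9+8+1 = 25 ⇒ 25 days.
Change in finish: 25 − 21 = +4 days.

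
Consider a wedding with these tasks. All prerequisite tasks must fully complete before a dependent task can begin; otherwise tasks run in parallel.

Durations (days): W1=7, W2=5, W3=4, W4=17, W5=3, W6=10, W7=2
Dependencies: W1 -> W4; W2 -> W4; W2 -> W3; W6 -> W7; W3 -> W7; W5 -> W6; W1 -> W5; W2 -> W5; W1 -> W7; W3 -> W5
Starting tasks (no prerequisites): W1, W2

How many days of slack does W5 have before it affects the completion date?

Critical path: W1→W4 = 7+17 = 24, so the finish is 24 days.
W5 finishes as early as 12 and must finish by 12.
Float = 24 − 24 = 0.

0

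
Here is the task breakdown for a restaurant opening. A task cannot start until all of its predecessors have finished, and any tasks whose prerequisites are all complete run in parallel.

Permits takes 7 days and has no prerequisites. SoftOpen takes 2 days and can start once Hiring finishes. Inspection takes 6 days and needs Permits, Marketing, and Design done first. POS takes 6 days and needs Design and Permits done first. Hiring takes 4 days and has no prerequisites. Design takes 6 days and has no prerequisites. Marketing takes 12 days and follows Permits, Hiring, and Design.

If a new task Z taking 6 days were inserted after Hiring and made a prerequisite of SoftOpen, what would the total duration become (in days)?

Originally the project takes 25 days.
With Z inserted, SoftOpen now waits for max(Hiring, Z).
New critical path: Permits→Marketing→Inspection = 7+12+6 = 25 ⇒ 25 days.

25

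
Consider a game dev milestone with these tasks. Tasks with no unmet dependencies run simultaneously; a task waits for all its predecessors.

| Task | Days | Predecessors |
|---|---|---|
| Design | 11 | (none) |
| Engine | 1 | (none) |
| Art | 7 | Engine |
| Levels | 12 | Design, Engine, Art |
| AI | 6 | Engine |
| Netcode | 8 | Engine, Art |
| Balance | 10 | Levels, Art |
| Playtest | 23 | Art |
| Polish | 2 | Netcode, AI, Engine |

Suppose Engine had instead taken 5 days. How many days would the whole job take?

35

The binding path is Design→Levels→Balance = 11+12+10 = 33; finish at 33 days.
The longest path through Engine is only 31 days, so Engine has float 2.
New critical path: Engine→Art→Playtest = 5+7+23 = 35 ⇒ 35 days.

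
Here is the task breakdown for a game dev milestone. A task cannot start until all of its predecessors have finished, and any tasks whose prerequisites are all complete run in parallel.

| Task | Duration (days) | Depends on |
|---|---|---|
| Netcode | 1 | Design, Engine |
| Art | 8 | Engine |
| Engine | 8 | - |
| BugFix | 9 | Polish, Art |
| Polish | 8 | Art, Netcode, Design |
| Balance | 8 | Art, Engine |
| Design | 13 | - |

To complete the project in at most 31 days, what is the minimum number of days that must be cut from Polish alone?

Current finish: 33 days; target: 31.
Polish is on every critical path, so each day cut from Polish cuts the finish by one (this holds down to a finish of 26).
Need 33 − 31 = 2 days off Polish → Polish becomes 6 days, finish becomes 31.

2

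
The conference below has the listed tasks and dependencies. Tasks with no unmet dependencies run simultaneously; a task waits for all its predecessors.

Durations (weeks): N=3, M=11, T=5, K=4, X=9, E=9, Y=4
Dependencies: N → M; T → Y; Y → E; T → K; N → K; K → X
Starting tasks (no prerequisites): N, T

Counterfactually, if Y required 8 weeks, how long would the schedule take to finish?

22

Critical path before the change: T→Y→E = 5+4+9 = 18 giving 18 weeks.
Y is on the critical path; changing it to 8 makes that path 22 weeks.
No other chain overtakes it, so the finish is 22 weeks.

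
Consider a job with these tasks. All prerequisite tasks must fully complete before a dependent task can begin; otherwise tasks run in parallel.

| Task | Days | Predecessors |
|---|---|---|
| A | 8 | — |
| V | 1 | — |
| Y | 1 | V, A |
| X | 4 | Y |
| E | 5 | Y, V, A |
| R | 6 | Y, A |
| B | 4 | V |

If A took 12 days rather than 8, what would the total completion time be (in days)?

Baseline: A→Y→R = 8+1+6 = 15 → 15 days.
Since A is critical, the +4 change carries straight to that chain (now 19 days).
That remains the longest chain; total 19 days.

19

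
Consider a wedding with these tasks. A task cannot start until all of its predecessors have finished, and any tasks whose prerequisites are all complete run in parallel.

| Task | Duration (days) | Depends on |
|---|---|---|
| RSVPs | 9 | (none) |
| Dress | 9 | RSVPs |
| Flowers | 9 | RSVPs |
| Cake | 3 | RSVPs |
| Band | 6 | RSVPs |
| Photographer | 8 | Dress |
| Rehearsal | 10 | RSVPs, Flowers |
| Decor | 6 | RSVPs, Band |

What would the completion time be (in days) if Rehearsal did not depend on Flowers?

26

Original critical path: RSVPs→Flowers→Rehearsal = 9+9+10 = 28 ⇒ 28 days.
Without Flowers→Rehearsal, Rehearsal's earliest start moves from 18 to 9.
After: RSVPs→Dress→Photographer = 9+9+8 = 26 → 26 days.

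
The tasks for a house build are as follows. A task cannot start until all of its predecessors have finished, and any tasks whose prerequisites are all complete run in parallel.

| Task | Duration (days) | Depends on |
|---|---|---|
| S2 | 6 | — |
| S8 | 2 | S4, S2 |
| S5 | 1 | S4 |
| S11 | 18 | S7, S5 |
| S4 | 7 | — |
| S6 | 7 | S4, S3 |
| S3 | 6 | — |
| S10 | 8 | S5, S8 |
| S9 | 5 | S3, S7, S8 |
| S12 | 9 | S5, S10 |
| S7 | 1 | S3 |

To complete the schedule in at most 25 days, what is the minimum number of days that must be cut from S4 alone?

Current finish: 26 days; target: 25.
S4 is on every critical path, so each day cut from S4 cuts the finish by one (this holds down to a finish of 25).
Need 26 − 25 = 1 day off S4 → S4 becomes 6 days, finish becomes 25.

1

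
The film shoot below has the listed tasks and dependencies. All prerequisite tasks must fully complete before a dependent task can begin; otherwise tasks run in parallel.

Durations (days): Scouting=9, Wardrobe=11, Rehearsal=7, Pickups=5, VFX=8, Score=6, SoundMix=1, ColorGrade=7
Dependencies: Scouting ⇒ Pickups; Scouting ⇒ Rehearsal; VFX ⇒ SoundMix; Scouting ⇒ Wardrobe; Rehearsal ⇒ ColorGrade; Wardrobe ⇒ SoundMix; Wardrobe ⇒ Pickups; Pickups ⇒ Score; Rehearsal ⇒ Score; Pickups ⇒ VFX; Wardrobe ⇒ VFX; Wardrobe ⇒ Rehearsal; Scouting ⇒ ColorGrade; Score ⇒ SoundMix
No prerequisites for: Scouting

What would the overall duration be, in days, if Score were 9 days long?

37

Critical path before the change: Scouting→Wardrobe→Rehearsal→Score→SoundMix = 9+11+7+6+1 = 34 giving 34 days.
Since Score is critical, the +3 change carries straight to that chain (now 37 days).
That remains the longest chain; total 37 days.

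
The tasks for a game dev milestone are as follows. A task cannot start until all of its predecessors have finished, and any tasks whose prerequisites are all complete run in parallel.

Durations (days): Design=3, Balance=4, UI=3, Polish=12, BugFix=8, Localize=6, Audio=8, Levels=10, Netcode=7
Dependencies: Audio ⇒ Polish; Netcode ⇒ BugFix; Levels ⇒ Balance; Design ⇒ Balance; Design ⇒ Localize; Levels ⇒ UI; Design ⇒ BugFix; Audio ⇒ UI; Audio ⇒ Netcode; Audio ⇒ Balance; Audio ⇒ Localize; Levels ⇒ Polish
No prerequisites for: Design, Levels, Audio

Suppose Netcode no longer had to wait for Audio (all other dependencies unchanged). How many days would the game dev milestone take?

With the dependency in place, Audio→Netcode→BugFix = 8+7+8 = 23 sets the finish at 23 days.
Without Audio→Netcode, Netcode's earliest start moves from 8 to 0.
New critical path: Levels→Polish = 10+12 = 22 ⇒ 22 days.

22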